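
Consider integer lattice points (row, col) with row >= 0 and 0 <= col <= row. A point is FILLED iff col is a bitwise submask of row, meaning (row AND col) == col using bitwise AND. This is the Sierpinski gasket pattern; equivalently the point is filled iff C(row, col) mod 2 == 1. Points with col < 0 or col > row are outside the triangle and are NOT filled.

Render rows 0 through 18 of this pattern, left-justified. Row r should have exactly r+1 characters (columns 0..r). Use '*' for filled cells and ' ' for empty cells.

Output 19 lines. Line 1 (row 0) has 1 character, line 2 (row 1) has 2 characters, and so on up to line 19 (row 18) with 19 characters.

Answer: *
**
* *
****
*   *
**  **
* * * *
********
*       *
**      **
* *     * *
****    ****
*   *   *   *
**  **  **  **
* * * * * * * *
****************
*               *
**              **
* *             * *

Derivation:
r0=0: *
r1=1: **
r2=10: * *
r3=11: ****
r4=100: *   *
r5=101: **  **
r6=110: * * * *
r7=111: ********
r8=1000: *       *
r9=1001: **      **
r10=1010: * *     * *
r11=1011: ****    ****
r12=1100: *   *   *   *
r13=1101: **  **  **  **
r14=1110: * * * * * * * *
r15=1111: ****************
r16=10000: *               *
r17=10001: **              **
r18=10010: * *             * *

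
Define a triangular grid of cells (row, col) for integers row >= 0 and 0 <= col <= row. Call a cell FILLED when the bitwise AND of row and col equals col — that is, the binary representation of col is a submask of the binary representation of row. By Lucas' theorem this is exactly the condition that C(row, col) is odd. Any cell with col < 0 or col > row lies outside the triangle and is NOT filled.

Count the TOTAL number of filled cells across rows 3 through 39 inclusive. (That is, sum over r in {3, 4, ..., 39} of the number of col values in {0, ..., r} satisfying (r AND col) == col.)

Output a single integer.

r3=11 pc2: +4 =4
r4=100 pc1: +2 =6
r5=101 pc2: +4 =10
r6=110 pc2: +4 =14
r7=111 pc3: +8 =22
r8=1000 pc1: +2 =24
r9=1001 pc2: +4 =28
r10=1010 pc2: +4 =32
r11=1011 pc3: +8 =40
r12=1100 pc2: +4 =44
r13=1101 pc3: +8 =52
r14=1110 pc3: +8 =60
r15=1111 pc4: +16 =76
r16=10000 pc1: +2 =78
r17=10001 pc2: +4 =82
r18=10010 pc2: +4 =86
r19=10011 pc3: +8 =94
r20=10100 pc2: +4 =98
r21=10101 pc3: +8 =106
r22=10110 pc3: +8 =114
r23=10111 pc4: +16 =130
r24=11000 pc2: +4 =134
r25=11001 pc3: +8 =142
r26=11010 pc3: +8 =150
r27=11011 pc4: +16 =166
r28=11100 pc3: +8 =174
r29=11101 pc4: +16 =190
r30=11110 pc4: +16 =206
r31=11111 pc5: +32 =238
r32=100000 pc1: +2 =240
r33=100001 pc2: +4 =244
r34=100010 pc2: +4 =248
r35=100011 pc3: +8 =256
r36=100100 pc2: +4 =260
r37=100101 pc3: +8 =268
r38=100110 pc3: +8 =276
r39=100111 pc4: +16 =292

Answer: 292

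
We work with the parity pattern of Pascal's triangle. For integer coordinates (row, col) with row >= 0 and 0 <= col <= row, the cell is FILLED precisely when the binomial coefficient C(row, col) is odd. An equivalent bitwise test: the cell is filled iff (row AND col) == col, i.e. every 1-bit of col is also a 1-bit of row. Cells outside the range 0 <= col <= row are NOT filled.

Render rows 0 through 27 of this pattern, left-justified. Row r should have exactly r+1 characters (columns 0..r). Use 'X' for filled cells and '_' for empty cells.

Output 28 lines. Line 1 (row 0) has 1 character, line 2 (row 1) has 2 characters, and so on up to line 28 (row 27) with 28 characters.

Answer: X
XX
X_X
XXXX
X___X
XX__XX
X_X_X_X
XXXXXXXX
X_______X
XX______XX
X_X_____X_X
XXXX____XXXX
X___X___X___X
XX__XX__XX__XX
X_X_X_X_X_X_X_X
XXXXXXXXXXXXXXXX
X_______________X
XX______________XX
X_X_____________X_X
XXXX____________XXXX
X___X___________X___X
XX__XX__________XX__XX
X_X_X_X_________X_X_X_X
XXXXXXXX________XXXXXXXX
X_______X_______X_______X
XX______XX______XX______XX
X_X_____X_X_____X_X_____X_X
XXXX____XXXX____XXXX____XXXX

Derivation:
r0=0: X
r1=1: XX
r2=10: X_X
r3=11: XXXX
r4=100: X___X
r5=101: XX__XX
r6=110: X_X_X_X
r7=111: XXXXXXXX
r8=1000: X_______X
r9=1001: XX______XX
r10=1010: X_X_____X_X
r11=1011: XXXX____XXXX
r12=1100: X___X___X___X
r13=1101: XX__XX__XX__XX
r14=1110: X_X_X_X_X_X_X_X
r15=1111: XXXXXXXXXXXXXXXX
r16=10000: X_______________X
r17=10001: XX______________XX
r18=10010: X_X_____________X_X
r19=10011: XXXX____________XXXX
r20=10100: X___X___________X___X
r21=10101: XX__XX__________XX__XX
r22=10110: X_X_X_X_________X_X_X_X
r23=10111: XXXXXXXX________XXXXXXXX
r24=11000: X_______X_______X_______X
r25=11001: XX______XX______XX______XX
r26=11010: X_X_____X_X_____X_X_____X_X
r27=11011: XXXX____XXXX____XXXX____XXXX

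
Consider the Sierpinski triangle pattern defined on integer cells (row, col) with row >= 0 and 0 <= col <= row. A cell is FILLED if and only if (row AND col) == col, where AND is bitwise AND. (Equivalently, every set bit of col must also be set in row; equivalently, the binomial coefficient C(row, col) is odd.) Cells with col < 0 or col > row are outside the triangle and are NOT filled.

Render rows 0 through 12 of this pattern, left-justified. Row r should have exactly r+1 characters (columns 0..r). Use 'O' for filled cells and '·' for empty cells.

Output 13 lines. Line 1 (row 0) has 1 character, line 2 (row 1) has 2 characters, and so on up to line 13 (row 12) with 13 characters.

Answer: O
OO
O·O
OOOO
O···O
OO··OO
O·O·O·O
OOOOOOOO
O·······O
OO······OO
O·O·····O·O
OOOO····OOOO
O···O···O···O

Derivation:
r0=0: O
r1=1: OO
r2=10: O·O
r3=11: OOOO
r4=100: O···O
r5=101: OO··OO
r6=110: O·O·O·O
r7=111: OOOOOOOO
r8=1000: O·······O
r9=1001: OO······OO
r10=1010: O·O·····O·O
r11=1011: OOOO····OOOO
r12=1100: O···O···O···O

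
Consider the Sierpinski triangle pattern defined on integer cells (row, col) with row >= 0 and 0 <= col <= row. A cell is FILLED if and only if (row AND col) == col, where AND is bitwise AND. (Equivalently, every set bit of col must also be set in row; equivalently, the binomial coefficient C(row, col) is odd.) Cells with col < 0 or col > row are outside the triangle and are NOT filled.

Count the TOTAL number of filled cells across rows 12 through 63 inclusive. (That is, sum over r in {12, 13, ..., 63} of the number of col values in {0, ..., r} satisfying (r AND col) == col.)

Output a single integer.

Answer: 684

Derivation:
r12=1100 pc2: +4 =4
r13=1101 pc3: +8 =12
r14=1110 pc3: +8 =20
r15=1111 pc4: +16 =36
r16=10000 pc1: +2 =38
r17=10001 pc2: +4 =42
r18=10010 pc2: +4 =46
r19=10011 pc3: +8 =54
r20=10100 pc2: +4 =58
r21=10101 pc3: +8 =66
r22=10110 pc3: +8 =74
r23=10111 pc4: +16 =90
r24=11000 pc2: +4 =94
r25=11001 pc3: +8 =102
r26=11010 pc3: +8 =110
r27=11011 pc4: +16 =126
r28=11100 pc3: +8 =134
r29=11101 pc4: +16 =150
r30=11110 pc4: +16 =166
r31=11111 pc5: +32 =198
r32=100000 pc1: +2 =200
r33=100001 pc2: +4 =204
r34=100010 pc2: +4 =208
r35=100011 pc3: +8 =216
r36=100100 pc2: +4 =220
r37=100101 pc3: +8 =228
r38=100110 pc3: +8 =236
r39=100111 pc4: +16 =252
r40=101000 pc2: +4 =256
r41=101001 pc3: +8 =264
r42=101010 pc3: +8 =272
r43=101011 pc4: +16 =288
r44=101100 pc3: +8 =296
r45=101101 pc4: +16 =312
r46=101110 pc4: +16 =328
r47=101111 pc5: +32 =360
r48=110000 pc2: +4 =364
r49=110001 pc3: +8 =372
r50=110010 pc3: +8 =380
r51=110011 pc4: +16 =396
r52=110100 pc3: +8 =404
r53=110101 pc4: +16 =420
r54=110110 pc4: +16 =436
r55=110111 pc5: +32 =468
r56=111000 pc3: +8 =476
r57=111001 pc4: +16 =492
r58=111010 pc4: +16 =508
r59=111011 pc5: +32 =540
r60=111100 pc4: +16 =556
r61=111101 pc5: +32 =588
r62=111110 pc5: +32 =620
r63=111111 pc6: +64 =684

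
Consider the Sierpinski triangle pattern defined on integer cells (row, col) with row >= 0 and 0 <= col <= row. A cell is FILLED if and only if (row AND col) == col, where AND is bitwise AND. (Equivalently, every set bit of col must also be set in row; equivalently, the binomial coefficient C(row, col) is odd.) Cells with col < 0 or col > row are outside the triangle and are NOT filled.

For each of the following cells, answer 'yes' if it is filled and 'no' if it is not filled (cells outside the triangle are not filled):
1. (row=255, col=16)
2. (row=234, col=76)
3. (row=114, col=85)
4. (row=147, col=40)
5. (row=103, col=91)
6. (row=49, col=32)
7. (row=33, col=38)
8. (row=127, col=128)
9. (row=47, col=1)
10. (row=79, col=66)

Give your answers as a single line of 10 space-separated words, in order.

Answer: yes no no no no yes no no yes yes

Derivation:
(255,16): row=0b11111111, col=0b10000, row AND col = 0b10000 = 16; 16 == 16 -> filled
(234,76): row=0b11101010, col=0b1001100, row AND col = 0b1001000 = 72; 72 != 76 -> empty
(114,85): row=0b1110010, col=0b1010101, row AND col = 0b1010000 = 80; 80 != 85 -> empty
(147,40): row=0b10010011, col=0b101000, row AND col = 0b0 = 0; 0 != 40 -> empty
(103,91): row=0b1100111, col=0b1011011, row AND col = 0b1000011 = 67; 67 != 91 -> empty
(49,32): row=0b110001, col=0b100000, row AND col = 0b100000 = 32; 32 == 32 -> filled
(33,38): col outside [0, 33] -> not filled
(127,128): col outside [0, 127] -> not filled
(47,1): row=0b101111, col=0b1, row AND col = 0b1 = 1; 1 == 1 -> filled
(79,66): row=0b1001111, col=0b1000010, row AND col = 0b1000010 = 66; 66 == 66 -> filled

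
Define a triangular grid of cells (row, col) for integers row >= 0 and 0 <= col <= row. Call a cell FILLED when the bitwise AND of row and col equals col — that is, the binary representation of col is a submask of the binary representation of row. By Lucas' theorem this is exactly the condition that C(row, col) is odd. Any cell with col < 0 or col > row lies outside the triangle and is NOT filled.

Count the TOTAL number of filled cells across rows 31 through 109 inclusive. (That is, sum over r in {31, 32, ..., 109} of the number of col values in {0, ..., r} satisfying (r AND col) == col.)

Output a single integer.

r31=11111 pc5: +32 =32
r32=100000 pc1: +2 =34
r33=100001 pc2: +4 =38
r34=100010 pc2: +4 =42
r35=100011 pc3: +8 =50
r36=100100 pc2: +4 =54
r37=100101 pc3: +8 =62
r38=100110 pc3: +8 =70
r39=100111 pc4: +16 =86
r40=101000 pc2: +4 =90
r41=101001 pc3: +8 =98
r42=101010 pc3: +8 =106
r43=101011 pc4: +16 =122
r44=101100 pc3: +8 =130
r45=101101 pc4: +16 =146
r46=101110 pc4: +16 =162
r47=101111 pc5: +32 =194
r48=110000 pc2: +4 =198
r49=110001 pc3: +8 =206
r50=110010 pc3: +8 =214
r51=110011 pc4: +16 =230
r52=110100 pc3: +8 =238
r53=110101 pc4: +16 =254
r54=110110 pc4: +16 =270
r55=110111 pc5: +32 =302
r56=111000 pc3: +8 =310
r57=111001 pc4: +16 =326
r58=111010 pc4: +16 =342
r59=111011 pc5: +32 =374
r60=111100 pc4: +16 =390
r61=111101 pc5: +32 =422
r62=111110 pc5: +32 =454
r63=111111 pc6: +64 =518
r64=1000000 pc1: +2 =520
r65=1000001 pc2: +4 =524
r66=1000010 pc2: +4 =528
r67=1000011 pc3: +8 =536
r68=1000100 pc2: +4 =540
r69=1000101 pc3: +8 =548
r70=1000110 pc3: +8 =556
r71=1000111 pc4: +16 =572
r72=1001000 pc2: +4 =576
r73=1001001 pc3: +8 =584
r74=1001010 pc3: +8 =592
r75=1001011 pc4: +16 =608
r76=1001100 pc3: +8 =616
r77=1001101 pc4: +16 =632
r78=1001110 pc4: +16 =648
r79=1001111 pc5: +32 =680
r80=1010000 pc2: +4 =684
r81=1010001 pc3: +8 =692
r82=1010010 pc3: +8 =700
r83=1010011 pc4: +16 =716
r84=1010100 pc3: +8 =724
r85=1010101 pc4: +16 =740
r86=1010110 pc4: +16 =756
r87=1010111 pc5: +32 =788
r88=1011000 pc3: +8 =796
r89=1011001 pc4: +16 =812
r90=1011010 pc4: +16 =828
r91=1011011 pc5: +32 =860
r92=1011100 pc4: +16 =876
r93=1011101 pc5: +32 =908
r94=1011110 pc5: +32 =940
r95=1011111 pc6: +64 =1004
r96=1100000 pc2: +4 =1008
r97=1100001 pc3: +8 =1016
r98=1100010 pc3: +8 =1024
r99=1100011 pc4: +16 =1040
r100=1100100 pc3: +8 =1048
r101=1100101 pc4: +16 =1064
r102=1100110 pc4: +16 =1080
r103=1100111 pc5: +32 =1112
r104=1101000 pc3: +8 =1120
r105=1101001 pc4: +16 =1136
r106=1101010 pc4: +16 =1152
r107=1101011 pc5: +32 =1184
r108=1101100 pc4: +16 =1200
r109=1101101 pc5: +32 =1232

Answer: 1232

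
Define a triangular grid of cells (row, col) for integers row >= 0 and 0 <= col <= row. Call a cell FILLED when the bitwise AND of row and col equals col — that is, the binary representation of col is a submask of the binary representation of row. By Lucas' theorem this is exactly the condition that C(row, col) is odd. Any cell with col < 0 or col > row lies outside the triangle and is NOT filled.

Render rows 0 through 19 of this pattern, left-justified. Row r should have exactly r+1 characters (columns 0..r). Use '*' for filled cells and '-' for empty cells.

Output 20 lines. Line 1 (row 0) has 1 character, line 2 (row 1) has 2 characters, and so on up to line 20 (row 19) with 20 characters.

Answer: *
**
*-*
****
*---*
**--**
*-*-*-*
********
*-------*
**------**
*-*-----*-*
****----****
*---*---*---*
**--**--**--**
*-*-*-*-*-*-*-*
****************
*---------------*
**--------------**
*-*-------------*-*
****------------****

Derivation:
r0=0: *
r1=1: **
r2=10: *-*
r3=11: ****
r4=100: *---*
r5=101: **--**
r6=110: *-*-*-*
r7=111: ********
r8=1000: *-------*
r9=1001: **------**
r10=1010: *-*-----*-*
r11=1011: ****----****
r12=1100: *---*---*---*
r13=1101: **--**--**--**
r14=1110: *-*-*-*-*-*-*-*
r15=1111: ****************
r16=10000: *---------------*
r17=10001: **--------------**
r18=10010: *-*-------------*-*
r19=10011: ****------------****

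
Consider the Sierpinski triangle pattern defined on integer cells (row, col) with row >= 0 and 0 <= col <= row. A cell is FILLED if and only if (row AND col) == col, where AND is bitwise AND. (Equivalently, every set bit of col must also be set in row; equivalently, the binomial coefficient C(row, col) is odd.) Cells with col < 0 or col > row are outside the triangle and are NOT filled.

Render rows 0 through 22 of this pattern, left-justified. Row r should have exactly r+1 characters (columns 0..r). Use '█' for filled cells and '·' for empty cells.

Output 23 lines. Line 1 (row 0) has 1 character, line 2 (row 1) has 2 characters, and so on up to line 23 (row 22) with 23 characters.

Answer: █
██
█·█
████
█···█
██··██
█·█·█·█
████████
█·······█
██······██
█·█·····█·█
████····████
█···█···█···█
██··██··██··██
█·█·█·█·█·█·█·█
████████████████
█···············█
██··············██
█·█·············█·█
████············████
█···█···········█···█
██··██··········██··██
█·█·█·█·········█·█·█·█

Derivation:
r0=0: █
r1=1: ██
r2=10: █·█
r3=11: ████
r4=100: █···█
r5=101: ██··██
r6=110: █·█·█·█
r7=111: ████████
r8=1000: █·······█
r9=1001: ██······██
r10=1010: █·█·····█·█
r11=1011: ████····████
r12=1100: █···█···█···█
r13=1101: ██··██··██··██
r14=1110: █·█·█·█·█·█·█·█
r15=1111: ████████████████
r16=10000: █···············█
r17=10001: ██··············██
r18=10010: █·█·············█·█
r19=10011: ████············████
r20=10100: █···█···········█···█
r21=10101: ██··██··········██··██
r22=10110: █·█·█·█·········█·█·█·█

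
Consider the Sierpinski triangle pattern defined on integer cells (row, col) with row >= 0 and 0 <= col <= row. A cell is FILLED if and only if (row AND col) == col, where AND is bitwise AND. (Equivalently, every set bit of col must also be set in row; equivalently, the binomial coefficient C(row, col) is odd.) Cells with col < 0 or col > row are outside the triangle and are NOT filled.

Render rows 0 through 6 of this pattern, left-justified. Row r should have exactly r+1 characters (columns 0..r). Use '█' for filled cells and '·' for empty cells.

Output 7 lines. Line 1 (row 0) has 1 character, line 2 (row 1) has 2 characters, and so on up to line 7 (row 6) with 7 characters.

r0=0: █
r1=1: ██
r2=10: █·█
r3=11: ████
r4=100: █···█
r5=101: ██··██
r6=110: █·█·█·█

Answer: █
██
█·█
████
█···█
██··██
█·█·█·█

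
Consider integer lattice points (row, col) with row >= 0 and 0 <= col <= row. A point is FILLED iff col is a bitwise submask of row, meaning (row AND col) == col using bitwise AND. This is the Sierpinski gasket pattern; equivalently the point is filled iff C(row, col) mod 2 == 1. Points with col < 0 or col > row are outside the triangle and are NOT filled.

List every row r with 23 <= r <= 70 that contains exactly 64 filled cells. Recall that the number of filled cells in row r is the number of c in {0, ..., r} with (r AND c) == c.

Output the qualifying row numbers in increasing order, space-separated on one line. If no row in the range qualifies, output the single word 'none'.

Row r has 2^popcount(r) filled cells, so we need popcount(r) = log2(64) = 6.
Scan r = 23..70 and keep those with exactly 6 one-bits:
r=23=10111 popcount=4 -> skip
r=24=11000 popcount=2 -> skip
r=25=11001 popcount=3 -> skip
r=26=11010 popcount=3 -> skip
r=27=11011 popcount=4 -> skip
r=28=11100 popcount=3 -> skip
r=29=11101 popcount=4 -> skip
r=30=11110 popcount=4 -> skip
r=31=11111 popcount=5 -> skip
r=32=100000 popcount=1 -> skip
r=33=100001 popcount=2 -> skip
r=34=100010 popcount=2 -> skip
r=35=100011 popcount=3 -> skip
r=36=100100 popcount=2 -> skip
r=37=100101 popcount=3 -> skip
r=38=100110 popcount=3 -> skip
r=39=100111 popcount=4 -> skip
r=40=101000 popcount=2 -> skip
r=41=101001 popcount=3 -> skip
r=42=101010 popcount=3 -> skip
r=43=101011 popcount=4 -> skip
r=44=101100 popcount=3 -> skip
r=45=101101 popcount=4 -> skip
r=46=101110 popcount=4 -> skip
r=47=101111 popcount=5 -> skip
r=48=110000 popcount=2 -> skip
r=49=110001 popcount=3 -> skip
r=50=110010 popcount=3 -> skip
r=51=110011 popcount=4 -> skip
r=52=110100 popcount=3 -> skip
r=53=110101 popcount=4 -> skip
r=54=110110 popcount=4 -> skip
r=55=110111 popcount=5 -> skip
r=56=111000 popcount=3 -> skip
r=57=111001 popcount=4 -> skip
r=58=111010 popcount=4 -> skip
r=59=111011 popcount=5 -> skip
r=60=111100 popcount=4 -> skip
r=61=111101 popcount=5 -> skip
r=62=111110 popcount=5 -> skip
r=63=111111 popcount=6 -> KEEP
r=64=1000000 popcount=1 -> skip
r=65=1000001 popcount=2 -> skip
r=66=1000010 popcount=2 -> skip
r=67=1000011 popcount=3 -> skip
r=68=1000100 popcount=2 -> skip
r=69=1000101 popcount=3 -> skip
r=70=1000110 popcount=3 -> skip
Kept rows: 63

Answer: 63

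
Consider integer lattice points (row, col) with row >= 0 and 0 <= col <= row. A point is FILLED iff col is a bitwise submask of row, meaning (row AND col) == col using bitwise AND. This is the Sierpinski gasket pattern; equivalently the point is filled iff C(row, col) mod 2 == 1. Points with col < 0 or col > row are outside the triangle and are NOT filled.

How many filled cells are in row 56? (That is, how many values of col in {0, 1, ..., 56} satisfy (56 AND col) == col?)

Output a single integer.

56 in binary = 111000
popcount(56) = number of 1-bits in 111000 = 3
A col c satisfies (56 AND c) == c iff every set bit of c is also set in 56; each of the 3 set bits of 56 can independently be on or off in c.
count = 2^3 = 8

Answer: 8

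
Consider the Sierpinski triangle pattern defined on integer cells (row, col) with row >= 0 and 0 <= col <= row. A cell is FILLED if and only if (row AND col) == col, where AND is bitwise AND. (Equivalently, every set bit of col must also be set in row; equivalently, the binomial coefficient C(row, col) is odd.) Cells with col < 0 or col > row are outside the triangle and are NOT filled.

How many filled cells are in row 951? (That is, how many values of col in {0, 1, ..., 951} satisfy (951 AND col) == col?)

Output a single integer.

951 in binary = 1110110111
popcount(951) = number of 1-bits in 1110110111 = 8
A col c satisfies (951 AND c) == c iff every set bit of c is also set in 951; each of the 8 set bits of 951 can independently be on or off in c.
count = 2^8 = 256

Answer: 256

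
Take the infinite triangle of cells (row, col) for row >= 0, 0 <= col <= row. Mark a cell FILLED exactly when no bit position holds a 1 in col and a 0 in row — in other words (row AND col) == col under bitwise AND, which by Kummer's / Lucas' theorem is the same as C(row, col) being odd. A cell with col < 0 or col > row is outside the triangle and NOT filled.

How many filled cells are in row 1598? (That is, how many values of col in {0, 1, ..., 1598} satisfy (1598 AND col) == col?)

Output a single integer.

Answer: 128

Derivation:
1598 in binary = 11000111110
popcount(1598) = number of 1-bits in 11000111110 = 7
A col c satisfies (1598 AND c) == c iff every set bit of c is also set in 1598; each of the 7 set bits of 1598 can independently be on or off in c.
count = 2^7 = 128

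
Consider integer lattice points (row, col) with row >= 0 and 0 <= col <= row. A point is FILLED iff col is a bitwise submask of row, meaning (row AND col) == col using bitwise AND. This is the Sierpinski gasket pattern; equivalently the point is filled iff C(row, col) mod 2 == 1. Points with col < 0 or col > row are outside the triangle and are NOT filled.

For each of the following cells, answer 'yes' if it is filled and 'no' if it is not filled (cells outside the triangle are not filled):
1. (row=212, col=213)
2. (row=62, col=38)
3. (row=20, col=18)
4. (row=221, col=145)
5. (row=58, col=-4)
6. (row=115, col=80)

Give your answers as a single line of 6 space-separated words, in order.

(212,213): col outside [0, 212] -> not filled
(62,38): row=0b111110, col=0b100110, row AND col = 0b100110 = 38; 38 == 38 -> filled
(20,18): row=0b10100, col=0b10010, row AND col = 0b10000 = 16; 16 != 18 -> empty
(221,145): row=0b11011101, col=0b10010001, row AND col = 0b10010001 = 145; 145 == 145 -> filled
(58,-4): col outside [0, 58] -> not filled
(115,80): row=0b1110011, col=0b1010000, row AND col = 0b1010000 = 80; 80 == 80 -> filled

Answer: no yes no yes no yes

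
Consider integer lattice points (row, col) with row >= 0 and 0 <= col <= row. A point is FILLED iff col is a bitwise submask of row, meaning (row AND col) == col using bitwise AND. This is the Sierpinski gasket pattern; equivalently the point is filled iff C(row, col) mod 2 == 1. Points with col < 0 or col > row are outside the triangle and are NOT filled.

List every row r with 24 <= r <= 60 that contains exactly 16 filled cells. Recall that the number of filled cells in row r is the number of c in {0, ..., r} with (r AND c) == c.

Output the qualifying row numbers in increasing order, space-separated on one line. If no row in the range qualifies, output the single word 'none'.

Row r has 2^popcount(r) filled cells, so we need popcount(r) = log2(16) = 4.
Scan r = 24..60 and keep those with exactly 4 one-bits:
r=24=11000 popcount=2 -> skip
r=25=11001 popcount=3 -> skip
r=26=11010 popcount=3 -> skip
r=27=11011 popcount=4 -> KEEP
r=28=11100 popcount=3 -> skip
r=29=11101 popcount=4 -> KEEP
r=30=11110 popcount=4 -> KEEP
r=31=11111 popcount=5 -> skip
r=32=100000 popcount=1 -> skip
r=33=100001 popcount=2 -> skip
r=34=100010 popcount=2 -> skip
r=35=100011 popcount=3 -> skip
r=36=100100 popcount=2 -> skip
r=37=100101 popcount=3 -> skip
r=38=100110 popcount=3 -> skip
r=39=100111 popcount=4 -> KEEP
r=40=101000 popcount=2 -> skip
r=41=101001 popcount=3 -> skip
r=42=101010 popcount=3 -> skip
r=43=101011 popcount=4 -> KEEP
r=44=101100 popcount=3 -> skip
r=45=101101 popcount=4 -> KEEP
r=46=101110 popcount=4 -> KEEP
r=47=101111 popcount=5 -> skip
r=48=110000 popcount=2 -> skip
r=49=110001 popcount=3 -> skip
r=50=110010 popcount=3 -> skip
r=51=110011 popcount=4 -> KEEP
r=52=110100 popcount=3 -> skip
r=53=110101 popcount=4 -> KEEP
r=54=110110 popcount=4 -> KEEP
r=55=110111 popcount=5 -> skip
r=56=111000 popcount=3 -> skip
r=57=111001 popcount=4 -> KEEP
r=58=111010 popcount=4 -> KEEP
r=59=111011 popcount=5 -> skip
r=60=111100 popcount=4 -> KEEP
Kept rows: 27 29 30 39 43 45 46 51 53 54 57 58 60

Answer: 27 29 30 39 43 45 46 51 53 54 57 58 60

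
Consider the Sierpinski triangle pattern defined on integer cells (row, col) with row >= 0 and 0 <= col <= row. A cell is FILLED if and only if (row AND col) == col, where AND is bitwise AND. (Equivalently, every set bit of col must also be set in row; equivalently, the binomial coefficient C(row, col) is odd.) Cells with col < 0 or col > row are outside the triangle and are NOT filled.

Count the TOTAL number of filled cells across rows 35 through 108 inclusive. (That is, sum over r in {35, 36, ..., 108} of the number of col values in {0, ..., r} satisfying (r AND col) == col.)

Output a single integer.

r35=100011 pc3: +8 =8
r36=100100 pc2: +4 =12
r37=100101 pc3: +8 =20
r38=100110 pc3: +8 =28
r39=100111 pc4: +16 =44
r40=101000 pc2: +4 =48
r41=101001 pc3: +8 =56
r42=101010 pc3: +8 =64
r43=101011 pc4: +16 =80
r44=101100 pc3: +8 =88
r45=101101 pc4: +16 =104
r46=101110 pc4: +16 =120
r47=101111 pc5: +32 =152
r48=110000 pc2: +4 =156
r49=110001 pc3: +8 =164
r50=110010 pc3: +8 =172
r51=110011 pc4: +16 =188
r52=110100 pc3: +8 =196
r53=110101 pc4: +16 =212
r54=110110 pc4: +16 =228
r55=110111 pc5: +32 =260
r56=111000 pc3: +8 =268
r57=111001 pc4: +16 =284
r58=111010 pc4: +16 =300
r59=111011 pc5: +32 =332
r60=111100 pc4: +16 =348
r61=111101 pc5: +32 =380
r62=111110 pc5: +32 =412
r63=111111 pc6: +64 =476
r64=1000000 pc1: +2 =478
r65=1000001 pc2: +4 =482
r66=1000010 pc2: +4 =486
r67=1000011 pc3: +8 =494
r68=1000100 pc2: +4 =498
r69=1000101 pc3: +8 =506
r70=1000110 pc3: +8 =514
r71=1000111 pc4: +16 =530
r72=1001000 pc2: +4 =534
r73=1001001 pc3: +8 =542
r74=1001010 pc3: +8 =550
r75=1001011 pc4: +16 =566
r76=1001100 pc3: +8 =574
r77=1001101 pc4: +16 =590
r78=1001110 pc4: +16 =606
r79=1001111 pc5: +32 =638
r80=1010000 pc2: +4 =642
r81=1010001 pc3: +8 =650
r82=1010010 pc3: +8 =658
r83=1010011 pc4: +16 =674
r84=1010100 pc3: +8 =682
r85=1010101 pc4: +16 =698
r86=1010110 pc4: +16 =714
r87=1010111 pc5: +32 =746
r88=1011000 pc3: +8 =754
r89=1011001 pc4: +16 =770
r90=1011010 pc4: +16 =786
r91=1011011 pc5: +32 =818
r92=1011100 pc4: +16 =834
r93=1011101 pc5: +32 =866
r94=1011110 pc5: +32 =898
r95=1011111 pc6: +64 =962
r96=1100000 pc2: +4 =966
r97=1100001 pc3: +8 =974
r98=1100010 pc3: +8 =982
r99=1100011 pc4: +16 =998
r100=1100100 pc3: +8 =1006
r101=1100101 pc4: +16 =1022
r102=1100110 pc4: +16 =1038
r103=1100111 pc5: +32 =1070
r104=1101000 pc3: +8 =1078
r105=1101001 pc4: +16 =1094
r106=1101010 pc4: +16 =1110
r107=1101011 pc5: +32 =1142
r108=1101100 pc4: +16 =1158

Answer: 1158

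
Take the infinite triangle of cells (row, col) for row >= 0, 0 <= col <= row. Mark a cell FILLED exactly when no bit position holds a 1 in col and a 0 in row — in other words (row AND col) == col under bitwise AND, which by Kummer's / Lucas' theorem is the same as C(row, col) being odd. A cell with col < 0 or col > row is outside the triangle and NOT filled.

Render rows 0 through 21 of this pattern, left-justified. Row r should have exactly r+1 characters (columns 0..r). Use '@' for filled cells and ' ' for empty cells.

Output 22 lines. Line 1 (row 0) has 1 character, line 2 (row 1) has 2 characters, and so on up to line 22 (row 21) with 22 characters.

Answer: @
@@
@ @
@@@@
@   @
@@  @@
@ @ @ @
@@@@@@@@
@       @
@@      @@
@ @     @ @
@@@@    @@@@
@   @   @   @
@@  @@  @@  @@
@ @ @ @ @ @ @ @
@@@@@@@@@@@@@@@@
@               @
@@              @@
@ @             @ @
@@@@            @@@@
@   @           @   @
@@  @@          @@  @@

Derivation:
r0=0: @
r1=1: @@
r2=10: @ @
r3=11: @@@@
r4=100: @   @
r5=101: @@  @@
r6=110: @ @ @ @
r7=111: @@@@@@@@
r8=1000: @       @
r9=1001: @@      @@
r10=1010: @ @     @ @
r11=1011: @@@@    @@@@
r12=1100: @   @   @   @
r13=1101: @@  @@  @@  @@
r14=1110: @ @ @ @ @ @ @ @
r15=1111: @@@@@@@@@@@@@@@@
r16=10000: @               @
r17=10001: @@              @@
r18=10010: @ @             @ @
r19=10011: @@@@            @@@@
r20=10100: @   @           @   @
r21=10101: @@  @@          @@  @@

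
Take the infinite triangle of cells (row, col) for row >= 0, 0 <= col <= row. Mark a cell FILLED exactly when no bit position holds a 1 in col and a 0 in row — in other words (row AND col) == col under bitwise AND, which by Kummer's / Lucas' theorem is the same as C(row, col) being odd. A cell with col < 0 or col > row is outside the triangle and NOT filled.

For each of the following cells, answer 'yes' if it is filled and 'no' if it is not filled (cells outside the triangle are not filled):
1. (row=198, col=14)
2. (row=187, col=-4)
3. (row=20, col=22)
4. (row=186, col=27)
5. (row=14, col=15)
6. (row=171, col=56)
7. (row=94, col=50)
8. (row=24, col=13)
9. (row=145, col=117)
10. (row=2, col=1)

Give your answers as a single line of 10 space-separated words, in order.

Answer: no no no no no no no no no no

Derivation:
(198,14): row=0b11000110, col=0b1110, row AND col = 0b110 = 6; 6 != 14 -> empty
(187,-4): col outside [0, 187] -> not filled
(20,22): col outside [0, 20] -> not filled
(186,27): row=0b10111010, col=0b11011, row AND col = 0b11010 = 26; 26 != 27 -> empty
(14,15): col outside [0, 14] -> not filled
(171,56): row=0b10101011, col=0b111000, row AND col = 0b101000 = 40; 40 != 56 -> empty
(94,50): row=0b1011110, col=0b110010, row AND col = 0b10010 = 18; 18 != 50 -> empty
(24,13): row=0b11000, col=0b1101, row AND col = 0b1000 = 8; 8 != 13 -> empty
(145,117): row=0b10010001, col=0b1110101, row AND col = 0b10001 = 17; 17 != 117 -> empty
(2,1): row=0b10, col=0b1, row AND col = 0b0 = 0; 0 != 1 -> empty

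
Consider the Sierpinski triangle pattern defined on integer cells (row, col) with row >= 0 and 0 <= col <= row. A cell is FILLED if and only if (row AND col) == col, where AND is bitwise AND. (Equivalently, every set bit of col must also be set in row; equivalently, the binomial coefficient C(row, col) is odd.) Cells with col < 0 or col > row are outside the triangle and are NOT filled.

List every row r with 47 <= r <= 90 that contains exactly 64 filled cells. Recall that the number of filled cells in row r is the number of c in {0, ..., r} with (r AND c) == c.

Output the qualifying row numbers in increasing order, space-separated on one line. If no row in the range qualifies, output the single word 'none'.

Row r has 2^popcount(r) filled cells, so we need popcount(r) = log2(64) = 6.
Scan r = 47..90 and keep those with exactly 6 one-bits:
r=47=101111 popcount=5 -> skip
r=48=110000 popcount=2 -> skip
r=49=110001 popcount=3 -> skip
r=50=110010 popcount=3 -> skip
r=51=110011 popcount=4 -> skip
r=52=110100 popcount=3 -> skip
r=53=110101 popcount=4 -> skip
r=54=110110 popcount=4 -> skip
r=55=110111 popcount=5 -> skip
r=56=111000 popcount=3 -> skip
r=57=111001 popcount=4 -> skip
r=58=111010 popcount=4 -> skip
r=59=111011 popcount=5 -> skip
r=60=111100 popcount=4 -> skip
r=61=111101 popcount=5 -> skip
r=62=111110 popcount=5 -> skip
r=63=111111 popcount=6 -> KEEP
r=64=1000000 popcount=1 -> skip
r=65=1000001 popcount=2 -> skip
r=66=1000010 popcount=2 -> skip
r=67=1000011 popcount=3 -> skip
r=68=1000100 popcount=2 -> skip
r=69=1000101 popcount=3 -> skip
r=70=1000110 popcount=3 -> skip
r=71=1000111 popcount=4 -> skip
r=72=1001000 popcount=2 -> skip
r=73=1001001 popcount=3 -> skip
r=74=1001010 popcount=3 -> skip
r=75=1001011 popcount=4 -> skip
r=76=1001100 popcount=3 -> skip
r=77=1001101 popcount=4 -> skip
r=78=1001110 popcount=4 -> skip
r=79=1001111 popcount=5 -> skip
r=80=1010000 popcount=2 -> skip
r=81=1010001 popcount=3 -> skip
r=82=1010010 popcount=3 -> skip
r=83=1010011 popcount=4 -> skip
r=84=1010100 popcount=3 -> skip
r=85=1010101 popcount=4 -> skip
r=86=1010110 popcount=4 -> skip
r=87=1010111 popcount=5 -> skip
r=88=1011000 popcount=3 -> skip
r=89=1011001 popcount=4 -> skip
r=90=1011010 popcount=4 -> skip
Kept rows: 63

Answer: 63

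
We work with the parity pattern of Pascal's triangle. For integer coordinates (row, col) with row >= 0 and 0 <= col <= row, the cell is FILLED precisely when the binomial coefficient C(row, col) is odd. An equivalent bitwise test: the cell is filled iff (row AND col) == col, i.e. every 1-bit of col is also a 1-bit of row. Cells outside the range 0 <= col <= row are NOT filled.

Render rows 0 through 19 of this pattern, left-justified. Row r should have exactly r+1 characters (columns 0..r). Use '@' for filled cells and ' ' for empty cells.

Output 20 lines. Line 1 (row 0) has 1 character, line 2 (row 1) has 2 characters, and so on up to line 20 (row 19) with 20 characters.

r0=0: @
r1=1: @@
r2=10: @ @
r3=11: @@@@
r4=100: @   @
r5=101: @@  @@
r6=110: @ @ @ @
r7=111: @@@@@@@@
r8=1000: @       @
r9=1001: @@      @@
r10=1010: @ @     @ @
r11=1011: @@@@    @@@@
r12=1100: @   @   @   @
r13=1101: @@  @@  @@  @@
r14=1110: @ @ @ @ @ @ @ @
r15=1111: @@@@@@@@@@@@@@@@
r16=10000: @               @
r17=10001: @@              @@
r18=10010: @ @             @ @
r19=10011: @@@@            @@@@

Answer: @
@@
@ @
@@@@
@   @
@@  @@
@ @ @ @
@@@@@@@@
@       @
@@      @@
@ @     @ @
@@@@    @@@@
@   @   @   @
@@  @@  @@  @@
@ @ @ @ @ @ @ @
@@@@@@@@@@@@@@@@
@               @
@@              @@
@ @             @ @
@@@@            @@@@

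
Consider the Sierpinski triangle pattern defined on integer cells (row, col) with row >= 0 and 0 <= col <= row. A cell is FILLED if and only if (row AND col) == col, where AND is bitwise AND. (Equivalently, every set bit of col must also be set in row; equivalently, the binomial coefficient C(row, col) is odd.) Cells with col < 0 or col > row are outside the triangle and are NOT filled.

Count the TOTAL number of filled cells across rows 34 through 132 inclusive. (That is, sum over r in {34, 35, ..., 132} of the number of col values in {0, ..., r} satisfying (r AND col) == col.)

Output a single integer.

r34=100010 pc2: +4 =4
r35=100011 pc3: +8 =12
r36=100100 pc2: +4 =16
r37=100101 pc3: +8 =24
r38=100110 pc3: +8 =32
r39=100111 pc4: +16 =48
r40=101000 pc2: +4 =52
r41=101001 pc3: +8 =60
r42=101010 pc3: +8 =68
r43=101011 pc4: +16 =84
r44=101100 pc3: +8 =92
r45=101101 pc4: +16 =108
r46=101110 pc4: +16 =124
r47=101111 pc5: +32 =156
r48=110000 pc2: +4 =160
r49=110001 pc3: +8 =168
r50=110010 pc3: +8 =176
r51=110011 pc4: +16 =192
r52=110100 pc3: +8 =200
r53=110101 pc4: +16 =216
r54=110110 pc4: +16 =232
r55=110111 pc5: +32 =264
r56=111000 pc3: +8 =272
r57=111001 pc4: +16 =288
r58=111010 pc4: +16 =304
r59=111011 pc5: +32 =336
r60=111100 pc4: +16 =352
r61=111101 pc5: +32 =384
r62=111110 pc5: +32 =416
r63=111111 pc6: +64 =480
r64=1000000 pc1: +2 =482
r65=1000001 pc2: +4 =486
r66=1000010 pc2: +4 =490
r67=1000011 pc3: +8 =498
r68=1000100 pc2: +4 =502
r69=1000101 pc3: +8 =510
r70=1000110 pc3: +8 =518
r71=1000111 pc4: +16 =534
r72=1001000 pc2: +4 =538
r73=1001001 pc3: +8 =546
r74=1001010 pc3: +8 =554
r75=1001011 pc4: +16 =570
r76=1001100 pc3: +8 =578
r77=1001101 pc4: +16 =594
r78=1001110 pc4: +16 =610
r79=1001111 pc5: +32 =642
r80=1010000 pc2: +4 =646
r81=1010001 pc3: +8 =654
r82=1010010 pc3: +8 =662
r83=1010011 pc4: +16 =678
r84=1010100 pc3: +8 =686
r85=1010101 pc4: +16 =702
r86=1010110 pc4: +16 =718
r87=1010111 pc5: +32 =750
r88=1011000 pc3: +8 =758
r89=1011001 pc4: +16 =774
r90=1011010 pc4: +16 =790
r91=1011011 pc5: +32 =822
r92=1011100 pc4: +16 =838
r93=1011101 pc5: +32 =870
r94=1011110 pc5: +32 =902
r95=1011111 pc6: +64 =966
r96=1100000 pc2: +4 =970
r97=1100001 pc3: +8 =978
r98=1100010 pc3: +8 =986
r99=1100011 pc4: +16 =1002
r100=1100100 pc3: +8 =1010
r101=1100101 pc4: +16 =1026
r102=1100110 pc4: +16 =1042
r103=1100111 pc5: +32 =1074
r104=1101000 pc3: +8 =1082
r105=1101001 pc4: +16 =1098
r106=1101010 pc4: +16 =1114
r107=1101011 pc5: +32 =1146
r108=1101100 pc4: +16 =1162
r109=1101101 pc5: +32 =1194
r110=1101110 pc5: +32 =1226
r111=1101111 pc6: +64 =1290
r112=1110000 pc3: +8 =1298
r113=1110001 pc4: +16 =1314
r114=1110010 pc4: +16 =1330
r115=1110011 pc5: +32 =1362
r116=1110100 pc4: +16 =1378
r117=1110101 pc5: +32 =1410
r118=1110110 pc5: +32 =1442
r119=1110111 pc6: +64 =1506
r120=1111000 pc4: +16 =1522
r121=1111001 pc5: +32 =1554
r122=1111010 pc5: +32 =1586
r123=1111011 pc6: +64 =1650
r124=1111100 pc5: +32 =1682
r125=1111101 pc6: +64 =1746
r126=1111110 pc6: +64 =1810
r127=1111111 pc7: +128 =1938
r128=10000000 pc1: +2 =1940
r129=10000001 pc2: +4 =1944
r130=10000010 pc2: +4 =1948
r131=10000011 pc3: +8 =1956
r132=10000100 pc2: +4 =1960

Answer: 1960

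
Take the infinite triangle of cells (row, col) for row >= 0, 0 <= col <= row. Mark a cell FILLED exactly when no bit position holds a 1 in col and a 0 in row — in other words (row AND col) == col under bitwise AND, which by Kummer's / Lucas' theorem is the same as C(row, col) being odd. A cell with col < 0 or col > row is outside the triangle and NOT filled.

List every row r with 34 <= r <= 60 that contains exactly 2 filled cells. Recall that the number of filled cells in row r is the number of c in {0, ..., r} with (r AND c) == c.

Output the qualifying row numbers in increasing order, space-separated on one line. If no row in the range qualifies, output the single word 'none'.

Row r has 2^popcount(r) filled cells, so we need popcount(r) = log2(2) = 1.
Scan r = 34..60 and keep those with exactly 1 one-bits:
r=34=100010 popcount=2 -> skip
r=35=100011 popcount=3 -> skip
r=36=100100 popcount=2 -> skip
r=37=100101 popcount=3 -> skip
r=38=100110 popcount=3 -> skip
r=39=100111 popcount=4 -> skip
r=40=101000 popcount=2 -> skip
r=41=101001 popcount=3 -> skip
r=42=101010 popcount=3 -> skip
r=43=101011 popcount=4 -> skip
r=44=101100 popcount=3 -> skip
r=45=101101 popcount=4 -> skip
r=46=101110 popcount=4 -> skip
r=47=101111 popcount=5 -> skip
r=48=110000 popcount=2 -> skip
r=49=110001 popcount=3 -> skip
r=50=110010 popcount=3 -> skip
r=51=110011 popcount=4 -> skip
r=52=110100 popcount=3 -> skip
r=53=110101 popcount=4 -> skip
r=54=110110 popcount=4 -> skip
r=55=110111 popcount=5 -> skip
r=56=111000 popcount=3 -> skip
r=57=111001 popcount=4 -> skip
r=58=111010 popcount=4 -> skip
r=59=111011 popcount=5 -> skip
r=60=111100 popcount=4 -> skip
Kept rows: none

Answer: none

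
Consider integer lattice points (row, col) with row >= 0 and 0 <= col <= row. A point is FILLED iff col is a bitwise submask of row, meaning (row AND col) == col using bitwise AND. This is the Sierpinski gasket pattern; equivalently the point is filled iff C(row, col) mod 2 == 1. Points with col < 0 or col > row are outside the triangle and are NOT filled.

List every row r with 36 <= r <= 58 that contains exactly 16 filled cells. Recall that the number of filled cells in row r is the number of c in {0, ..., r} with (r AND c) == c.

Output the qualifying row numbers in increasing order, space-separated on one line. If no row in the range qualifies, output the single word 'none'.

Answer: 39 43 45 46 51 53 54 57 58

Derivation:
Row r has 2^popcount(r) filled cells, so we need popcount(r) = log2(16) = 4.
Scan r = 36..58 and keep those with exactly 4 one-bits:
r=36=100100 popcount=2 -> skip
r=37=100101 popcount=3 -> skip
r=38=100110 popcount=3 -> skip
r=39=100111 popcount=4 -> KEEP
r=40=101000 popcount=2 -> skip
r=41=101001 popcount=3 -> skip
r=42=101010 popcount=3 -> skip
r=43=101011 popcount=4 -> KEEP
r=44=101100 popcount=3 -> skip
r=45=101101 popcount=4 -> KEEP
r=46=101110 popcount=4 -> KEEP
r=47=101111 popcount=5 -> skip
r=48=110000 popcount=2 -> skip
r=49=110001 popcount=3 -> skip
r=50=110010 popcount=3 -> skip
r=51=110011 popcount=4 -> KEEP
r=52=110100 popcount=3 -> skip
r=53=110101 popcount=4 -> KEEP
r=54=110110 popcount=4 -> KEEP
r=55=110111 popcount=5 -> skip
r=56=111000 popcount=3 -> skip
r=57=111001 popcount=4 -> KEEP
r=58=111010 popcount=4 -> KEEP
Kept rows: 39 43 45 46 51 53 54 57 58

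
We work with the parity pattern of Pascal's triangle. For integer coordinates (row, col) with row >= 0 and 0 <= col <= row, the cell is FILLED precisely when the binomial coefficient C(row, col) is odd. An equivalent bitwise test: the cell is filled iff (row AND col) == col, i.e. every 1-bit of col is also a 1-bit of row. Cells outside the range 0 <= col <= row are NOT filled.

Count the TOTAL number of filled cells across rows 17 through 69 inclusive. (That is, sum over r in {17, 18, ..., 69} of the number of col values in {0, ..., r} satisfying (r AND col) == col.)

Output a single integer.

Answer: 676

Derivation:
r17=10001 pc2: +4 =4
r18=10010 pc2: +4 =8
r19=10011 pc3: +8 =16
r20=10100 pc2: +4 =20
r21=10101 pc3: +8 =28
r22=10110 pc3: +8 =36
r23=10111 pc4: +16 =52
r24=11000 pc2: +4 =56
r25=11001 pc3: +8 =64
r26=11010 pc3: +8 =72
r27=11011 pc4: +16 =88
r28=11100 pc3: +8 =96
r29=11101 pc4: +16 =112
r30=11110 pc4: +16 =128
r31=11111 pc5: +32 =160
r32=100000 pc1: +2 =162
r33=100001 pc2: +4 =166
r34=100010 pc2: +4 =170
r35=100011 pc3: +8 =178
r36=100100 pc2: +4 =182
r37=100101 pc3: +8 =190
r38=100110 pc3: +8 =198
r39=100111 pc4: +16 =214
r40=101000 pc2: +4 =218
r41=101001 pc3: +8 =226
r42=101010 pc3: +8 =234
r43=101011 pc4: +16 =250
r44=101100 pc3: +8 =258
r45=101101 pc4: +16 =274
r46=101110 pc4: +16 =290
r47=101111 pc5: +32 =322
r48=110000 pc2: +4 =326
r49=110001 pc3: +8 =334
r50=110010 pc3: +8 =342
r51=110011 pc4: +16 =358
r52=110100 pc3: +8 =366
r53=110101 pc4: +16 =382
r54=110110 pc4: +16 =398
r55=110111 pc5: +32 =430
r56=111000 pc3: +8 =438
r57=111001 pc4: +16 =454
r58=111010 pc4: +16 =470
r59=111011 pc5: +32 =502
r60=111100 pc4: +16 =518
r61=111101 pc5: +32 =550
r62=111110 pc5: +32 =582
r63=111111 pc6: +64 =646
r64=1000000 pc1: +2 =648
r65=1000001 pc2: +4 =652
r66=1000010 pc2: +4 =656
r67=1000011 pc3: +8 =664
r68=1000100 pc2: +4 =668
r69=1000101 pc3: +8 =676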